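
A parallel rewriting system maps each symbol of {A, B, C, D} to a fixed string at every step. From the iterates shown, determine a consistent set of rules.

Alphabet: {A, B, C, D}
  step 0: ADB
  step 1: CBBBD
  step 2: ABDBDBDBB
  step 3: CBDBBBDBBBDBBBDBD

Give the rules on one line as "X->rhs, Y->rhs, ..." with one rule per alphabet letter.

  step 2 ⇒ step 3: ABDBDBDBB ⇒ C·BD·BB·BD·BB·BD·BB·BD·BD
    A ↦ C
    B ↦ BD
    D ↦ BB
  step 1 ⇒ step 2: CBBBD ⇒ A·BD·BD·BD·BB
    C ↦ A

A->C, B->BD, C->A, D->BB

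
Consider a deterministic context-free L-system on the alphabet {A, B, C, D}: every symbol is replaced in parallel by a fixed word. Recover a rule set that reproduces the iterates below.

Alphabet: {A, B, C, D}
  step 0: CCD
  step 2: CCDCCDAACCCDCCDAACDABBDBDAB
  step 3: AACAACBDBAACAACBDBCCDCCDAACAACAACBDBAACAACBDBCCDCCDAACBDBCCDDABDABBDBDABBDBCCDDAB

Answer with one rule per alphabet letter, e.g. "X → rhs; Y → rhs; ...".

A->CCD, B->DAB, C->AAC, D->BDB

  step 2 ⇒ step 3: CCDCCDAACCCDCCDAACDABBDBDAB ⇒ AAC·AAC·BDB·AAC·AAC·BDB·CCD·CCD·AAC·AAC·AAC·BDB·AAC·AAC·BDB·CCD·CCD·AAC·BDB·CCD·DAB·DAB·BDB·DAB·BDB·CCD·DAB
    A ↦ CCD
    B ↦ DAB
    C ↦ AAC
    D ↦ BDB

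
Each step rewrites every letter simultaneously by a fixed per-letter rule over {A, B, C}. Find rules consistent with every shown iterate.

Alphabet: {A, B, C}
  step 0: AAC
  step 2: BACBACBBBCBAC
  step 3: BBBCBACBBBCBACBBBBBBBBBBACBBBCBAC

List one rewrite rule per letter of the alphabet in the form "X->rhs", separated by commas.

A->C, B->BBB, C->BAC

  step 2 ⇒ step 3: BACBACBBBCBAC ⇒ BBB·C·BAC·BBB·C·BAC·BBB·BBB·BBB·BAC·BBB·C·BAC
    A ↦ C
    B ↦ BBB
    C ↦ BAC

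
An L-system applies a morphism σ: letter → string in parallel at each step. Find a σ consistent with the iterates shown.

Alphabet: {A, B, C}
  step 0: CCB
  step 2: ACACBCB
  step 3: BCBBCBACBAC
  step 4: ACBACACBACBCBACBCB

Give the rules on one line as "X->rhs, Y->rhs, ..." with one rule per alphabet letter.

  step 3 ⇒ step 4: BCBBCBACBAC ⇒ AC·B·AC·AC·B·AC·BC·B·AC·BC·B
    A ↦ BC
    B ↦ AC
    C ↦ B

A->BC, B->AC, C->B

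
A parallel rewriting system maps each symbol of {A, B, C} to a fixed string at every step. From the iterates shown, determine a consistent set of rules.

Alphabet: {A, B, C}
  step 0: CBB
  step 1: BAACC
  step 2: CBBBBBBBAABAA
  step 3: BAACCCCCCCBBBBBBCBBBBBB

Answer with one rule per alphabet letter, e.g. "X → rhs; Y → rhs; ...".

  step 2 ⇒ step 3: CBBBBBBBAABAA ⇒ BAA·C·C·C·C·C·C·C·BBB·BBB·C·BBB·BBB
    A ↦ BBB
    B ↦ C
    C ↦ BAA

A->BBB, B->C, C->BAA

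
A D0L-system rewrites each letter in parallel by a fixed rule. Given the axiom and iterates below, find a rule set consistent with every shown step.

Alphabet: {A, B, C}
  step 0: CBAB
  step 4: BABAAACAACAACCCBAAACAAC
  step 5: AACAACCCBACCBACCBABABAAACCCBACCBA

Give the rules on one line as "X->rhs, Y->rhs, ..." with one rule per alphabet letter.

  step 4 ⇒ step 5: BABAAACAACAACCCBAAACAAC ⇒ AA·C·AA·C·C·C·BA·C·C·BA·C·C·BA·BA·BA·AA·C·C·C·BA·C·C·BA
    A ↦ C
    B ↦ AA
    C ↦ BA

A->C, B->AA, C->BA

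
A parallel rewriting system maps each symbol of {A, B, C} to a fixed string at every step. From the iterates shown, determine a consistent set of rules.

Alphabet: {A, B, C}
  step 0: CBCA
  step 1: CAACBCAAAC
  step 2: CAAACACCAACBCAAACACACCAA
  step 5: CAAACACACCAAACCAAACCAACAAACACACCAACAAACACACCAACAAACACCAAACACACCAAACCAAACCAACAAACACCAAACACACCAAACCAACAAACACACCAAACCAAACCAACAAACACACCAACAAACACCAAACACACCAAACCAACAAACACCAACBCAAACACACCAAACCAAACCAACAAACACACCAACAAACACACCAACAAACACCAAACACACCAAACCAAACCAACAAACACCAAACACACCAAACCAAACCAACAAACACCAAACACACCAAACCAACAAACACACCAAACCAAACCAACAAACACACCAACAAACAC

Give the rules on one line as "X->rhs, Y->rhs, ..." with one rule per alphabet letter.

A->AC, B->CB, C->CAA

  step 1 ⇒ step 2: CAACBCAAAC ⇒ CAA·AC·AC·CAA·CB·CAA·AC·AC·AC·CAA
    A ↦ AC
    B ↦ CB
    C ↦ CAA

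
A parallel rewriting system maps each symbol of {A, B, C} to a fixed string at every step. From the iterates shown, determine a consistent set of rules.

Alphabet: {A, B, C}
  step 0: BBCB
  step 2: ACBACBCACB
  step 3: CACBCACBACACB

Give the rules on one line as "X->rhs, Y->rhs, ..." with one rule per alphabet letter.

  step 2 ⇒ step 3: ACBACBCACB ⇒ C·A·CB·C·A·CB·A·C·A·CB
    A ↦ C
    B ↦ CB
    C ↦ A

A->C, B->CB, C->A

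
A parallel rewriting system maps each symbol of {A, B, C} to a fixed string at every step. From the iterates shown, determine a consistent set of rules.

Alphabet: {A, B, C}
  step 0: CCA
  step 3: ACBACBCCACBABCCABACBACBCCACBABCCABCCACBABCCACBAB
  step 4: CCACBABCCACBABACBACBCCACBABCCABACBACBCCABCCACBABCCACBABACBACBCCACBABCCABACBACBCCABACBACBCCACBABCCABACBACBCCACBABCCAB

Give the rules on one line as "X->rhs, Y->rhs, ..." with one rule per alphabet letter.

A->CC, B->AB, C->ACB

  step 3 ⇒ step 4: ACBACBCCACBABCCABACBACBCCACBABCCABCCACBABCCACBAB ⇒ CC·ACB·AB·CC·ACB·AB·ACB·ACB·CC·ACB·AB·CC·AB·ACB·ACB·CC·AB·CC·ACB·AB·CC·ACB·AB·ACB·ACB·CC·ACB·AB·CC·AB·ACB·ACB·CC·AB·ACB·ACB·CC·ACB·AB·CC·AB·ACB·ACB·CC·ACB·AB·CC·AB
    A ↦ CC
    B ↦ AB
    C ↦ ACB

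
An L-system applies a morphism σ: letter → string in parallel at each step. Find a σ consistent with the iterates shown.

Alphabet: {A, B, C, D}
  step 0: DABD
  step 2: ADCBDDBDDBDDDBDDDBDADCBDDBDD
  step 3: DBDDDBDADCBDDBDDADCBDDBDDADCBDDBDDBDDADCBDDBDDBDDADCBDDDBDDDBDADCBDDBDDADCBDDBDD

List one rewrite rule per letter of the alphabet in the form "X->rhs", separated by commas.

  step 2 ⇒ step 3: ADCBDDBDDBDDDBDDDBDADCBDDBDD ⇒ D·BDD·DBD·ADC·BDD·BDD·ADC·BDD·BDD·ADC·BDD·BDD·BDD·ADC·BDD·BDD·BDD·ADC·BDD·D·BDD·DBD·ADC·BDD·BDD·ADC·BDD·BDD
    A ↦ D
    B ↦ ADC
    C ↦ DBD
    D ↦ BDD

A->D, B->ADC, C->DBD, D->BDD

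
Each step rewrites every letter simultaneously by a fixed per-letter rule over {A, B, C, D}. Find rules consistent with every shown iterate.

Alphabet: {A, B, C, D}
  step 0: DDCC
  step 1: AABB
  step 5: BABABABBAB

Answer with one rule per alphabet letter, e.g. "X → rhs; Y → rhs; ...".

A->C, B->CD, C->B, D->A

  step 0 ⇒ step 1: DDCC ⇒ A·A·B·B
    C ↦ B
    D ↦ A
    A ↦ C  (constrained at step 1)
    B ↦ CD  (constrained at step 1)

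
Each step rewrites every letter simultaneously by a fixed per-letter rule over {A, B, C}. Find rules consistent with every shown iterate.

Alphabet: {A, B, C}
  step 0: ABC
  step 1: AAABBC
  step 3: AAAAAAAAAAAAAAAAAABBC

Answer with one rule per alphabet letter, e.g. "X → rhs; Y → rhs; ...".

A->AA, B->A, C->BBC

  step 0 ⇒ step 1: ABC ⇒ AA·A·BBC
    A ↦ AA
    B ↦ A
    C ↦ BBC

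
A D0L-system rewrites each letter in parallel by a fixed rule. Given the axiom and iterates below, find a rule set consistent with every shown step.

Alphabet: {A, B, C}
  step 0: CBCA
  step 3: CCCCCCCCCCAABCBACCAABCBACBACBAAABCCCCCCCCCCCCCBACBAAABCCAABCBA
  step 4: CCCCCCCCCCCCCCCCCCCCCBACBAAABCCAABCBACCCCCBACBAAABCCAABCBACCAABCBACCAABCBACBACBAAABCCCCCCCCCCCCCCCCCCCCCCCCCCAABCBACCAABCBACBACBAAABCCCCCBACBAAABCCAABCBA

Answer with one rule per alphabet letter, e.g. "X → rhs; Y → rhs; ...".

  step 3 ⇒ step 4: CCCCCCCCCCAABCBACCAABCBACBACBAAABCCCCCCCCCCCCCBACBAAABCCAABCBA ⇒ CC·CC·CC·CC·CC·CC·CC·CC·CC·CC·CBA·CBA·AAB·CC·AAB·CBA·CC·CC·CBA·CBA·AAB·CC·AAB·CBA·CC·AAB·CBA·CC·AAB·CBA·CBA·CBA·AAB·CC·CC·CC·CC·CC·CC·CC·CC·CC·CC·CC·CC·CC·AAB·CBA·CC·AAB·CBA·CBA·CBA·AAB·CC·CC·CBA·CBA·AAB·CC·AAB·CBA
    A ↦ CBA
    B ↦ AAB
    C ↦ CC

A->CBA, B->AAB, C->CC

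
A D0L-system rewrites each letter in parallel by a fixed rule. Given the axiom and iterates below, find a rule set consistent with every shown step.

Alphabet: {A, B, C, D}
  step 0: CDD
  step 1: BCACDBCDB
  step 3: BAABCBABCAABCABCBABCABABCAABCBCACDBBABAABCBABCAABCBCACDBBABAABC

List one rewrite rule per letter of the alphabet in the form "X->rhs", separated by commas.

  step 0 ⇒ step 1: CDD ⇒ BCA·CDB·CDB
    C ↦ BCA
    D ↦ CDB
    A ↦ ABC  (constrained at step 1)
    B ↦ BA  (constrained at step 1)

A->ABC, B->BA, C->BCA, D->CDB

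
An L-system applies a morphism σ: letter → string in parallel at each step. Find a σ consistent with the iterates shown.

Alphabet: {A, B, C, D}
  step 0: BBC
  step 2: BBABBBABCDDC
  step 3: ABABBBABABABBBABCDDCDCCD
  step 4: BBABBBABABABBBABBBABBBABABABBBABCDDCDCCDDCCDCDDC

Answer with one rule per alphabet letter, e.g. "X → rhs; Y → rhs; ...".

  step 3 ⇒ step 4: ABABBBABABABBBABCDDCDCCD ⇒ BB·AB·BB·AB·AB·AB·BB·AB·BB·AB·BB·AB·AB·AB·BB·AB·CD·DC·DC·CD·DC·CD·CD·DC
    A ↦ BB
    B ↦ AB
    C ↦ CD
    D ↦ DC

A->BB, B->AB, C->CD, D->DC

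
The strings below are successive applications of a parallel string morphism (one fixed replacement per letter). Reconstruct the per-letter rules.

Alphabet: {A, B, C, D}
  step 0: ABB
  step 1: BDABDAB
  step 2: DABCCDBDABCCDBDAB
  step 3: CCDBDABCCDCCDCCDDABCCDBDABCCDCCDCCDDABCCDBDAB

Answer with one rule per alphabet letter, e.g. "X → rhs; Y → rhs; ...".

A->B, B->DAB, C->CCD, D->CCD

  step 2 ⇒ step 3: DABCCDBDABCCDBDAB ⇒ CCD·B·DAB·CCD·CCD·CCD·DAB·CCD·B·DAB·CCD·CCD·CCD·DAB·CCD·B·DAB
    A ↦ B
    B ↦ DAB
    C ↦ CCD
    D ↦ CCD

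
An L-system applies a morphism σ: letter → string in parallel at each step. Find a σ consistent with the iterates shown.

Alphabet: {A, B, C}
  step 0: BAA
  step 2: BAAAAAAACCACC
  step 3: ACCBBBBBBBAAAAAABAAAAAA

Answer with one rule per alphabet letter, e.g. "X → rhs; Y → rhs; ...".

A->B, B->ACC, C->AAA

  step 2 ⇒ step 3: BAAAAAAACCACC ⇒ ACC·B·B·B·B·B·B·B·AAA·AAA·B·AAA·AAA
    A ↦ B
    B ↦ ACC
    C ↦ AAA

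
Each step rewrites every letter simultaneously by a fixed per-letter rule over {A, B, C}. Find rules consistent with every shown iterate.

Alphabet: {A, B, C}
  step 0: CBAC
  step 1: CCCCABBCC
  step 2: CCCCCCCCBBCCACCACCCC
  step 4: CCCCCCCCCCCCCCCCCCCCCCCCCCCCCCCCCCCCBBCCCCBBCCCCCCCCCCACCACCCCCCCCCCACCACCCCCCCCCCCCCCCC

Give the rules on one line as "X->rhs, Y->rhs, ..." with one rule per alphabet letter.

  step 1 ⇒ step 2: CCCCABBCC ⇒ CC·CC·CC·CC·BB·CCA·CCA·CC·CC
    A ↦ BB
    B ↦ CCA
    C ↦ CC

A->BB, B->CCA, C->CC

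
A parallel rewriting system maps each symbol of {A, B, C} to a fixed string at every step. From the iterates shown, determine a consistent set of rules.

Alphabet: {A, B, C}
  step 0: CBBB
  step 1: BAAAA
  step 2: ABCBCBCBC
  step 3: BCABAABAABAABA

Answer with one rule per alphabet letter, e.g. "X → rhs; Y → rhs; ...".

A->BC, B->A, C->BA

  step 2 ⇒ step 3: ABCBCBCBC ⇒ BC·A·BA·A·BA·A·BA·A·BA
    A ↦ BC
    B ↦ A
    C ↦ BA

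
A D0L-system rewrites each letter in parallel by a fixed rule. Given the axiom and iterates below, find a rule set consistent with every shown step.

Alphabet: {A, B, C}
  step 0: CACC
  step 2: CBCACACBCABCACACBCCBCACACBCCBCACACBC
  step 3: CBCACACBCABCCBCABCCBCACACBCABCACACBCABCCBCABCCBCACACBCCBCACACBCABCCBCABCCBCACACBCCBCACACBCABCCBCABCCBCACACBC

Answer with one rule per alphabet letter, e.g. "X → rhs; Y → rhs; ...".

  step 2 ⇒ step 3: CBCACACBCABCACACBCCBCACACBCCBCACACBC ⇒ CBC·ACA·CBC·ABC·CBC·ABC·CBC·ACA·CBC·ABC·ACA·CBC·ABC·CBC·ABC·CBC·ACA·CBC·CBC·ACA·CBC·ABC·CBC·ABC·CBC·ACA·CBC·CBC·ACA·CBC·ABC·CBC·ABC·CBC·ACA·CBC
    A ↦ ABC
    B ↦ ACA
    C ↦ CBC

A->ABC, B->ACA, C->CBC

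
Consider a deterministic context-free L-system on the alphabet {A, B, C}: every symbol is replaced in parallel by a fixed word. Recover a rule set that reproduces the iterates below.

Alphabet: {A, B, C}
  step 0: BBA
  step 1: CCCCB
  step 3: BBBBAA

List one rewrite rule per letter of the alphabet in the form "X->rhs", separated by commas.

  step 0 ⇒ step 1: BBA ⇒ CC·CC·B
    A ↦ B
    B ↦ CC
    C ↦ A  (constrained at step 1)

A->B, B->CC, C->A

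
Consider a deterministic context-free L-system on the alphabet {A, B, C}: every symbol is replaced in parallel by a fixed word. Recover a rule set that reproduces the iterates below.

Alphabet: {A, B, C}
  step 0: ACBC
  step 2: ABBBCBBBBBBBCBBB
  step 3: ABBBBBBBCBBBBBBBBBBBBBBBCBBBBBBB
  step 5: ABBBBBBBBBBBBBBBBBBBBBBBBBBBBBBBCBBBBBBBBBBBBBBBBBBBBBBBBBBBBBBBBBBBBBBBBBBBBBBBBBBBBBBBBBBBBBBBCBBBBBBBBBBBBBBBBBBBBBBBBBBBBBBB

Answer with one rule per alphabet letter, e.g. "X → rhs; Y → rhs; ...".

A->AB, B->BB, C->CB

  step 2 ⇒ step 3: ABBBCBBBBBBBCBBB ⇒ AB·BB·BB·BB·CB·BB·BB·BB·BB·BB·BB·BB·CB·BB·BB·BB
    A ↦ AB
    B ↦ BB
    C ↦ CB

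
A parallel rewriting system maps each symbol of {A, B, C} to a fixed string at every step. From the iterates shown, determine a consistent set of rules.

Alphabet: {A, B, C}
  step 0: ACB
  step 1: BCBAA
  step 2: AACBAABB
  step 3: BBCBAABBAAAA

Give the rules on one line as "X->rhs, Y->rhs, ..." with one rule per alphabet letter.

A->B, B->AA, C->CB

  step 2 ⇒ step 3: AACBAABB ⇒ B·B·CB·AA·B·B·AA·AA
    A ↦ B
    B ↦ AA
    C ↦ CB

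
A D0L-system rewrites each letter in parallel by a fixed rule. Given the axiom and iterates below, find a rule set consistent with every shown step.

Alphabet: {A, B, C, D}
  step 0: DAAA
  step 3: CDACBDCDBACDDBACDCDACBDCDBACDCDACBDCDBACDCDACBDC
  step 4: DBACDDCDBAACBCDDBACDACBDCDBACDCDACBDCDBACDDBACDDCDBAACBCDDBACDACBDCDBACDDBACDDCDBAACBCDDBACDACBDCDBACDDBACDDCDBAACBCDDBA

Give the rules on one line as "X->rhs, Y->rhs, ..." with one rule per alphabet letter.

  step 3 ⇒ step 4: CDACBDCDBACDDBACDCDACBDCDBACDCDACBDCDBACDCDACBDC ⇒ DBA·CD·DC·DBA·ACB·CD·DBA·CD·ACB·DC·DBA·CD·CD·ACB·DC·DBA·CD·DBA·CD·DC·DBA·ACB·CD·DBA·CD·ACB·DC·DBA·CD·DBA·CD·DC·DBA·ACB·CD·DBA·CD·ACB·DC·DBA·CD·DBA·CD·DC·DBA·ACB·CD·DBA
    A ↦ DC
    B ↦ ACB
    C ↦ DBA
    D ↦ CD

A->DC, B->ACB, C->DBA, D->CD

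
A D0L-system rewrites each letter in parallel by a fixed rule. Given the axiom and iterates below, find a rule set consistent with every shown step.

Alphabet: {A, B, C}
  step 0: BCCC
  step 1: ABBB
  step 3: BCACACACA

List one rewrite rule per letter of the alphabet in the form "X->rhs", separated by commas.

  step 0 ⇒ step 1: BCCC ⇒ A·B·B·B
    B ↦ A
    C ↦ B
    A ↦ CA  (constrained at step 1)

A->CA, B->A, C->B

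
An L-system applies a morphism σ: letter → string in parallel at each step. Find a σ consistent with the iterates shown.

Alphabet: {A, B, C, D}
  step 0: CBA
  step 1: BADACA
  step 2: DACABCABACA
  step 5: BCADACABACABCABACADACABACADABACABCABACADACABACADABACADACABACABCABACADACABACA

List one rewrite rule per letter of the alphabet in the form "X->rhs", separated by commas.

  step 1 ⇒ step 2: BADACA ⇒ DA·CA·B·CA·BA·CA
    A ↦ CA
    B ↦ DA
    C ↦ BA
    D ↦ B

A->CA, B->DA, C->BA, D->B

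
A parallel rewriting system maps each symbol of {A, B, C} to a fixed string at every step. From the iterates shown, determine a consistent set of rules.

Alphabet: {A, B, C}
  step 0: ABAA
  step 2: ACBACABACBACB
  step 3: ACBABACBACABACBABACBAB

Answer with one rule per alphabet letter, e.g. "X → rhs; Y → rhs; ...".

  step 2 ⇒ step 3: ACBACABACBACB ⇒ AC·B·AB·AC·B·AC·AB·AC·B·AB·AC·B·AB
    A ↦ AC
    B ↦ AB
    C ↦ B

A->AC, B->AB, C->B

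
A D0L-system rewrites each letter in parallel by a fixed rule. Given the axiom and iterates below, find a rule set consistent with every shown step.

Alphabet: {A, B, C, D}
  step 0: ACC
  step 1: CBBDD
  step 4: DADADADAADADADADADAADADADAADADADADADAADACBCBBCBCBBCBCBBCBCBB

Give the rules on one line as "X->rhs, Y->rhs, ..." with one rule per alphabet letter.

  step 0 ⇒ step 1: ACC ⇒ CBB·D·D
    A ↦ CBB
    C ↦ D
    B ↦ ADA  (constrained at step 1)
    D ↦ CB  (constrained at step 1)

A->CBB, B->ADA, C->D, D->CB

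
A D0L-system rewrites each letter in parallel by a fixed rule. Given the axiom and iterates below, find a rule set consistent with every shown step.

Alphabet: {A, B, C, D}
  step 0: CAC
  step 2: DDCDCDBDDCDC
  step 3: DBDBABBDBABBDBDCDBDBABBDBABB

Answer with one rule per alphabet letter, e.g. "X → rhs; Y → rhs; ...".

A->D, B->DC, C->ABB, D->DB

  step 2 ⇒ step 3: DDCDCDBDDCDC ⇒ DB·DB·ABB·DB·ABB·DB·DC·DB·DB·ABB·DB·ABB
    B ↦ DC
    C ↦ ABB
    D ↦ DB
    A ↦ D  (constrained at step 0)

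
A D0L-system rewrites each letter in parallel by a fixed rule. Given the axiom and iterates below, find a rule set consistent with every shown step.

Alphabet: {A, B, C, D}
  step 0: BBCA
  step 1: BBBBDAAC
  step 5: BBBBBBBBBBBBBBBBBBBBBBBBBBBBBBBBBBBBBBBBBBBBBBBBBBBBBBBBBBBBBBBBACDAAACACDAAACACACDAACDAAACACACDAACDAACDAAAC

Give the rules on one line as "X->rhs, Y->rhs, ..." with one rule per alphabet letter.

A->AC, B->BB, C->DA, D->A

  step 0 ⇒ step 1: BBCA ⇒ BB·BB·DA·AC
    A ↦ AC
    B ↦ BB
    C ↦ DA
    D ↦ A  (constrained at step 1)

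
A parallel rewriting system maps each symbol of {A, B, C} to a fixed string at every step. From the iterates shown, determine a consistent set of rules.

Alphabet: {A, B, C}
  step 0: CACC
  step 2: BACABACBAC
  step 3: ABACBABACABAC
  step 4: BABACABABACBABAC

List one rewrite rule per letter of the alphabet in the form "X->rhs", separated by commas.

  step 3 ⇒ step 4: ABACBABACABAC ⇒ B·A·B·AC·A·B·A·B·AC·B·A·B·AC
    A ↦ B
    B ↦ A
    C ↦ AC

A->B, B->A, C->AC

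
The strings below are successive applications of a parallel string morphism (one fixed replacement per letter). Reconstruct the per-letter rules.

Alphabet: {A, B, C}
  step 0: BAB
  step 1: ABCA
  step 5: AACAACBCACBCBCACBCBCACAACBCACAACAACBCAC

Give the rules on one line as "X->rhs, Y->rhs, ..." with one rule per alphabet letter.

A->BC, B->A, C->AC

  step 0 ⇒ step 1: BAB ⇒ A·BC·A
    A ↦ BC
    B ↦ A
    C ↦ AC  (constrained at step 1)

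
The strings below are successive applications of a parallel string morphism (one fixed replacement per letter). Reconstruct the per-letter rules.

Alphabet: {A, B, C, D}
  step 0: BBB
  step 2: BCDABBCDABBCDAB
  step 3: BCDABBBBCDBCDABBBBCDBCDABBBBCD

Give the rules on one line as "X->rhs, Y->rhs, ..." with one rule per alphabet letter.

  step 2 ⇒ step 3: BCDABBCDABBCDAB ⇒ BCD·A·B·BB·BCD·BCD·A·B·BB·BCD·BCD·A·B·BB·BCD
    A ↦ BB
    B ↦ BCD
    C ↦ A
    D ↦ B

A->BB, B->BCD, C->A, D->B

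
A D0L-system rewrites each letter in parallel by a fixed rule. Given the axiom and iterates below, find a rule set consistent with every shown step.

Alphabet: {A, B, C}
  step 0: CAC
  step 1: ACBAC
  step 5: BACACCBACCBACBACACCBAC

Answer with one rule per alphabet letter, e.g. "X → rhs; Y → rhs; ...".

A->B, B->C, C->AC

  step 0 ⇒ step 1: CAC ⇒ AC·B·AC
    A ↦ B
    C ↦ AC
    B ↦ C  (constrained at step 1)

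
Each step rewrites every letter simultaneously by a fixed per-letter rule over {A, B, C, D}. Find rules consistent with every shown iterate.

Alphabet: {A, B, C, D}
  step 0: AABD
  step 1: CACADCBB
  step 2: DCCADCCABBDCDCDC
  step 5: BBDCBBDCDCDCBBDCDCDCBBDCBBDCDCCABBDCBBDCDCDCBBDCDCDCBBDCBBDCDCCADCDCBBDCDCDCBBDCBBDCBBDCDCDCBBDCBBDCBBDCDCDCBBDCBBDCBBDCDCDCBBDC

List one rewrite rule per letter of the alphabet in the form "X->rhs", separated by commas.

A->CA, B->DC, C->DC, D->BB

  step 1 ⇒ step 2: CACADCBB ⇒ DC·CA·DC·CA·BB·DC·DC·DC
    A ↦ CA
    B ↦ DC
    C ↦ DC
    D ↦ BB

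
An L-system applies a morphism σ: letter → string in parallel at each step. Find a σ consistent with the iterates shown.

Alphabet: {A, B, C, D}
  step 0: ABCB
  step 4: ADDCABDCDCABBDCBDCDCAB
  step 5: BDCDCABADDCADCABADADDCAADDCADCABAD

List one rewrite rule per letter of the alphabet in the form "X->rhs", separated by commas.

  step 4 ⇒ step 5: ADDCABDCDCABBDCBDCDCAB ⇒ B·DC·DC·A·B·AD·DC·A·DC·A·B·AD·AD·DC·A·AD·DC·A·DC·A·B·AD
    A ↦ B
    B ↦ AD
    C ↦ A
    D ↦ DC

A->B, B->AD, C->A, D->DC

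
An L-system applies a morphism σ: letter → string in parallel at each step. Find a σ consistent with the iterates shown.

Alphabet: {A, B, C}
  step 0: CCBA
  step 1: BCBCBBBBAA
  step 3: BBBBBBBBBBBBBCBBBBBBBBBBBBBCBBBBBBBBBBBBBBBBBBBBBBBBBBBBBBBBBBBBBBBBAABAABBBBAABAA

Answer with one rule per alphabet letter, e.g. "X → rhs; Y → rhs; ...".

A->BAA, B->BBB, C->BC

  step 0 ⇒ step 1: CCBA ⇒ BC·BC·BBB·BAA
    A ↦ BAA
    B ↦ BBB
    C ↦ BC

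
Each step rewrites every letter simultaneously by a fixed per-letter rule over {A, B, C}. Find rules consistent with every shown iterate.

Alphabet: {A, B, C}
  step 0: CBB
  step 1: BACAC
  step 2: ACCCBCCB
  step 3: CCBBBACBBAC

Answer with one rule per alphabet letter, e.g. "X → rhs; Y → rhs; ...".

  step 2 ⇒ step 3: ACCCBCCB ⇒ CC·B·B·B·AC·B·B·AC
    A ↦ CC
    B ↦ AC
    C ↦ B

A->CC, B->AC, C->B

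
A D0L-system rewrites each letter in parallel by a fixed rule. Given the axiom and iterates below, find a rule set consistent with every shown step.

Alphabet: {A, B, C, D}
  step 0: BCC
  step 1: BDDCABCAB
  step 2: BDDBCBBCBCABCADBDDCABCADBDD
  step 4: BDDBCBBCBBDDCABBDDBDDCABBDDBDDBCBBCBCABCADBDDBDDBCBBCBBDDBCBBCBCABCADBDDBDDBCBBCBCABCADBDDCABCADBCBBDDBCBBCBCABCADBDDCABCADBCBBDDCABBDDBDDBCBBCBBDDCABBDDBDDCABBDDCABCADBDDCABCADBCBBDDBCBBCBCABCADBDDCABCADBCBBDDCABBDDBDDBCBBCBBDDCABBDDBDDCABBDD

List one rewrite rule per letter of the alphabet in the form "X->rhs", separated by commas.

A->CAD, B->BDD, C->CAB, D->BCB

  step 1 ⇒ step 2: BDDCABCAB ⇒ BDD·BCB·BCB·CAB·CAD·BDD·CAB·CAD·BDD
    A ↦ CAD
    B ↦ BDD
    C ↦ CAB
    D ↦ BCB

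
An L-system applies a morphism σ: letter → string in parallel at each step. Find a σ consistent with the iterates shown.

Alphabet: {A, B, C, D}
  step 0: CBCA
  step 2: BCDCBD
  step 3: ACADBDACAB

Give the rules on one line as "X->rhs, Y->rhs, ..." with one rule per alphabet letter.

A->C, B->ACA, C->D, D->B

  step 2 ⇒ step 3: BCDCBD ⇒ ACA·D·B·D·ACA·B
    B ↦ ACA
    C ↦ D
    D ↦ B
    A ↦ C  (constrained at step 0)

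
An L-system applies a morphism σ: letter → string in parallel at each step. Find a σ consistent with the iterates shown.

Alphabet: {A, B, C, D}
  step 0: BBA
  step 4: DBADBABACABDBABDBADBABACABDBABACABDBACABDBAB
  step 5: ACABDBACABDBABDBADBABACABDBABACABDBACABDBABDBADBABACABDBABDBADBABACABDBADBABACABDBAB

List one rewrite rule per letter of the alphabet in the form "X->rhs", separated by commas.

  step 4 ⇒ step 5: DBADBABACABDBABDBADBABACABDBABACABDBACABDBAB ⇒ AC·AB·DB·AC·AB·DB·AB·DB·A·DB·AB·AC·AB·DB·AB·AC·AB·DB·AC·AB·DB·AB·DB·A·DB·AB·AC·AB·DB·AB·DB·A·DB·AB·AC·AB·DB·A·DB·AB·AC·AB·DB·AB
    A ↦ DB
    B ↦ AB
    C ↦ A
    D ↦ AC

A->DB, B->AB, C->A, D->AC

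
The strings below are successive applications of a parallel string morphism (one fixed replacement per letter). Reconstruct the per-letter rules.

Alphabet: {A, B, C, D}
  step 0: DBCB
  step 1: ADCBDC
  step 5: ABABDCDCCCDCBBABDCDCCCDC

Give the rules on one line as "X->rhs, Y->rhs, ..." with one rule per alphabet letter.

  step 0 ⇒ step 1: DBCB ⇒ A·DC·B·DC
    B ↦ DC
    C ↦ B
    D ↦ A
    A ↦ CC  (constrained at step 1)

A->CC, B->DC, C->B, D->A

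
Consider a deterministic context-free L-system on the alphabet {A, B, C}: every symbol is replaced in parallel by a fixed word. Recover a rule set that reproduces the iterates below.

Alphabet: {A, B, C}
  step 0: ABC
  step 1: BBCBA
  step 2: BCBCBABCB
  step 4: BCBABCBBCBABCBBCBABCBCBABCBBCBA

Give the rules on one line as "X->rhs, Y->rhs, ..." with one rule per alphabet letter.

A->B, B->BC, C->BA

  step 1 ⇒ step 2: BBCBA ⇒ BC·BC·BA·BC·B
    A ↦ B
    B ↦ BC
    C ↦ BA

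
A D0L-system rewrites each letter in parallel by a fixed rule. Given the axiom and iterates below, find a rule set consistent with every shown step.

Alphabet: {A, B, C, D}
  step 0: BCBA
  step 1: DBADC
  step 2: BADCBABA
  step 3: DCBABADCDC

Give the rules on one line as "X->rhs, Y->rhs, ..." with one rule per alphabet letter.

A->C, B->D, C->BA, D->BA

  step 2 ⇒ step 3: BADCBABA ⇒ D·C·BA·BA·D·C·D·C
    A ↦ C
    B ↦ D
    C ↦ BA
    D ↦ BA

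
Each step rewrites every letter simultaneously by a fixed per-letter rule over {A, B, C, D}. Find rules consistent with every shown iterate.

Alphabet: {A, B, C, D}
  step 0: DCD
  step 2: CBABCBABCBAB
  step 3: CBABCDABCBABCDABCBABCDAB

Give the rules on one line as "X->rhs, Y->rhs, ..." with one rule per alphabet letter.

  step 2 ⇒ step 3: CBABCBABCBAB ⇒ CB·AB·CD·AB·CB·AB·CD·AB·CB·AB·CD·AB
    A ↦ CD
    B ↦ AB
    C ↦ CB
    D ↦ CB  (constrained at step 0)

A->CD, B->AB, C->CB, D->CB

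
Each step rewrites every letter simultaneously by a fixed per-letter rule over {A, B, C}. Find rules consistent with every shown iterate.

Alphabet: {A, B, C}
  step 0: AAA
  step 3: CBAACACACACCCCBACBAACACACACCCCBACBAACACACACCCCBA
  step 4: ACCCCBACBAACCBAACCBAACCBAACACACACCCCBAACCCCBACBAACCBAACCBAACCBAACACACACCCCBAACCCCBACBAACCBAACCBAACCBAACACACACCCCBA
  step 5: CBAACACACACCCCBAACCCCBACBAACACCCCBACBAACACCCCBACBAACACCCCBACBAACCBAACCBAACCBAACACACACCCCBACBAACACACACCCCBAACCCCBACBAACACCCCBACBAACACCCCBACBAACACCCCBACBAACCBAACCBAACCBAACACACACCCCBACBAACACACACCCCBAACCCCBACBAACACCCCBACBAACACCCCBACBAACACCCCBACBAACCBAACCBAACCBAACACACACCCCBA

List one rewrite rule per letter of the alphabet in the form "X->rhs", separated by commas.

A->CBA, B->CC, C->AC

  step 4 ⇒ step 5: ACCCCBACBAACCBAACCBAACCBAACACACACCCCBAACCCCBACBAACCBAACCBAACCBAACACACACCCCBAACCCCBACBAACCBAACCBAACCBAACACACACCCCBA ⇒ CBA·AC·AC·AC·AC·CC·CBA·AC·CC·CBA·CBA·AC·AC·CC·CBA·CBA·AC·AC·CC·CBA·CBA·AC·AC·CC·CBA·CBA·AC·CBA·AC·CBA·AC·CBA·AC·AC·AC·AC·CC·CBA·CBA·AC·AC·AC·AC·CC·CBA·AC·CC·CBA·CBA·AC·AC·CC·CBA·CBA·AC·AC·CC·CBA·CBA·AC·AC·CC·CBA·CBA·AC·CBA·AC·CBA·AC·CBA·AC·AC·AC·AC·CC·CBA·CBA·AC·AC·AC·AC·CC·CBA·AC·CC·CBA·CBA·AC·AC·CC·CBA·CBA·AC·AC·CC·CBA·CBA·AC·AC·CC·CBA·CBA·AC·CBA·AC·CBA·AC·CBA·AC·AC·AC·AC·CC·CBA
    A ↦ CBA
    B ↦ CC
    C ↦ AC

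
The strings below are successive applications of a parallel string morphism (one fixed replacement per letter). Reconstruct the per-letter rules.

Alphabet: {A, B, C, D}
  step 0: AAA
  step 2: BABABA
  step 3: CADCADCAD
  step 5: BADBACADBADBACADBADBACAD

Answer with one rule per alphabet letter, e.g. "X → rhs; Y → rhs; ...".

  step 2 ⇒ step 3: BABABA ⇒ CA·D·CA·D·CA·D
    A ↦ D
    B ↦ CA
    C ↦ DA  (constrained at step 3)
    D ↦ BA  (constrained at step 3)

A->D, B->CA, C->DA, D->BA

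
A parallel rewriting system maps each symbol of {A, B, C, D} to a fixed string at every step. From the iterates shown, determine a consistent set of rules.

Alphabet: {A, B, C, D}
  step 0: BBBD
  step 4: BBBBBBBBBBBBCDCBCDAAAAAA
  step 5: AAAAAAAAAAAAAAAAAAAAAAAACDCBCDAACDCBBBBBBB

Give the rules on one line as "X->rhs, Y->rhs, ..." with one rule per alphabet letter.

  step 4 ⇒ step 5: BBBBBBBBBBBBCDCBCDAAAAAA ⇒ AA·AA·AA·AA·AA·AA·AA·AA·AA·AA·AA·AA·CD·CB·CD·AA·CD·CB·B·B·B·B·B·B
    A ↦ B
    B ↦ AA
    C ↦ CD
    D ↦ CB

A->B, B->AA, C->CD, D->CB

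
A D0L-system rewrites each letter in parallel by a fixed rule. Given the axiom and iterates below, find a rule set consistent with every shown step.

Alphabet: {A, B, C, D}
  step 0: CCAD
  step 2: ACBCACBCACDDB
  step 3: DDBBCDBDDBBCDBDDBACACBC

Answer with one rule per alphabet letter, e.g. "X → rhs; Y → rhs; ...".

A->D, B->BC, C->DB, D->AC

  step 2 ⇒ step 3: ACBCACBCACDDB ⇒ D·DB·BC·DB·D·DB·BC·DB·D·DB·AC·AC·BC
    A ↦ D
    B ↦ BC
    C ↦ DB
    D ↦ AC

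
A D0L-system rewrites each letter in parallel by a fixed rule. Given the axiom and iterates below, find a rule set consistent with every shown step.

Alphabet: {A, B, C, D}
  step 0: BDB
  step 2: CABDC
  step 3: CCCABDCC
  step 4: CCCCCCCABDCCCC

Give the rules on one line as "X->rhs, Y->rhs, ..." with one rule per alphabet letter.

  step 3 ⇒ step 4: CCCABDCC ⇒ CC·CC·CC·C·A·BD·CC·CC
    A ↦ C
    B ↦ A
    C ↦ CC
    D ↦ BD

A->C, B->A, C->CC, D->BD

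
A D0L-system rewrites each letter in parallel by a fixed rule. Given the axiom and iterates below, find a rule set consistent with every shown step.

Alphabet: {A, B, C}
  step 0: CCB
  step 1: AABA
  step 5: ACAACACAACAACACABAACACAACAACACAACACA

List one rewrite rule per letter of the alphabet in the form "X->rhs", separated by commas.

A->AC, B->BA, C->A

  step 0 ⇒ step 1: CCB ⇒ A·A·BA
    B ↦ BA
    C ↦ A
    A ↦ AC  (constrained at step 1)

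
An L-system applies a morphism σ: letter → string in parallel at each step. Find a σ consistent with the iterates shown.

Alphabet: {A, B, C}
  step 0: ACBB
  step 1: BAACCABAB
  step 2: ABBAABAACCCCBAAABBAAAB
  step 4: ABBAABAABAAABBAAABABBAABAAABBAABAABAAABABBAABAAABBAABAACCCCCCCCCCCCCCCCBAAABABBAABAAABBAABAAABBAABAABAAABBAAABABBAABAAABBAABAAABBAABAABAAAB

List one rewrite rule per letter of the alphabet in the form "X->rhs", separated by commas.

A->BAA, B->AB, C->CC

  step 1 ⇒ step 2: BAACCABAB ⇒ AB·BAA·BAA·CC·CC·BAA·AB·BAA·AB
    A ↦ BAA
    B ↦ AB
    C ↦ CC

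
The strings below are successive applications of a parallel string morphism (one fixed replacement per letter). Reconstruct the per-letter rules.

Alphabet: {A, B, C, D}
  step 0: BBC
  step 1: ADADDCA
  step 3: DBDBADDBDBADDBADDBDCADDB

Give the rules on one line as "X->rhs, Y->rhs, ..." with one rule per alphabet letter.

A->D, B->AD, C->DCA, D->DB

  step 0 ⇒ step 1: BBC ⇒ AD·AD·DCA
    B ↦ AD
    C ↦ DCA
    A ↦ D  (constrained at step 1)
    D ↦ DB  (constrained at step 1)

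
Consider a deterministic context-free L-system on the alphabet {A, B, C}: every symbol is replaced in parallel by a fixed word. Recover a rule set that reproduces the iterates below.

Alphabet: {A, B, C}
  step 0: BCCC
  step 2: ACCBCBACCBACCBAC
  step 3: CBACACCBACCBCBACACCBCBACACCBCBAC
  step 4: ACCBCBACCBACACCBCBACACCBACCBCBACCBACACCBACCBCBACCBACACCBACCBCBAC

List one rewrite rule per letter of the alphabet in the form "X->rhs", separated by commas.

  step 3 ⇒ step 4: CBACACCBACCBCBACACCBCBACACCBCBAC ⇒ AC·CB·CB·AC·CB·AC·AC·CB·CB·AC·AC·CB·AC·CB·CB·AC·CB·AC·AC·CB·AC·CB·CB·AC·CB·AC·AC·CB·AC·CB·CB·AC
    A ↦ CB
    B ↦ CB
    C ↦ AC

A->CB, B->CB, C->AC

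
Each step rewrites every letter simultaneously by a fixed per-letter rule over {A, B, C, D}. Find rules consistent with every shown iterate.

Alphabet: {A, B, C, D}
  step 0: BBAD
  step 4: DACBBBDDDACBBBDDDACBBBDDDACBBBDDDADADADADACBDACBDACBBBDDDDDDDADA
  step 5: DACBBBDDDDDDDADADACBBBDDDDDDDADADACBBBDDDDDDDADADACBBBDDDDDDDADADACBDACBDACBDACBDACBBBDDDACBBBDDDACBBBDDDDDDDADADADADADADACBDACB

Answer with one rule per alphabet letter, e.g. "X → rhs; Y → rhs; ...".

  step 4 ⇒ step 5: DACBBBDDDACBBBDDDACBBBDDDACBBBDDDADADADADACBDACBDACBBBDDDDDDDADA ⇒ DA·CB·BB·DD·DD·DD·DA·DA·DA·CB·BB·DD·DD·DD·DA·DA·DA·CB·BB·DD·DD·DD·DA·DA·DA·CB·BB·DD·DD·DD·DA·DA·DA·CB·DA·CB·DA·CB·DA·CB·DA·CB·BB·DD·DA·CB·BB·DD·DA·CB·BB·DD·DD·DD·DA·DA·DA·DA·DA·DA·DA·CB·DA·CB
    A ↦ CB
    B ↦ DD
    C ↦ BB
    D ↦ DA

A->CB, B->DD, C->BB, D->DA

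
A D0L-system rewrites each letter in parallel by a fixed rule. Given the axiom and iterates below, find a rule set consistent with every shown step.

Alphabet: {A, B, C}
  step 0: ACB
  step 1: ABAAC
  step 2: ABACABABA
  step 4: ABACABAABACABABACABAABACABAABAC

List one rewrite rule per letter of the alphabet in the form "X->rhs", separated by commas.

  step 1 ⇒ step 2: ABAAC ⇒ AB·AC·AB·AB·A
    A ↦ AB
    B ↦ AC
    C ↦ A

A->AB, B->AC, C->A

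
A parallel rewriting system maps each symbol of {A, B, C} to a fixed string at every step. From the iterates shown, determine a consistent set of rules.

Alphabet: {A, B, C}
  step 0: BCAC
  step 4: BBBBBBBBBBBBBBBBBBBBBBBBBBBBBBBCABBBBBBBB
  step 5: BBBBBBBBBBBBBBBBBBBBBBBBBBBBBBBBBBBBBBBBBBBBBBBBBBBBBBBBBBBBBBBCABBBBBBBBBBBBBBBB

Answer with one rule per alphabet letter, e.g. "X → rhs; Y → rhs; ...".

  step 4 ⇒ step 5: BBBBBBBBBBBBBBBBBBBBBBBBBBBBBBBCABBBBBBBB ⇒ BB·BB·BB·BB·BB·BB·BB·BB·BB·BB·BB·BB·BB·BB·BB·BB·BB·BB·BB·BB·BB·BB·BB·BB·BB·BB·BB·BB·BB·BB·BB·B·CA·BB·BB·BB·BB·BB·BB·BB·BB
    A ↦ CA
    B ↦ BB
    C ↦ B

A->CA, B->BB, C->B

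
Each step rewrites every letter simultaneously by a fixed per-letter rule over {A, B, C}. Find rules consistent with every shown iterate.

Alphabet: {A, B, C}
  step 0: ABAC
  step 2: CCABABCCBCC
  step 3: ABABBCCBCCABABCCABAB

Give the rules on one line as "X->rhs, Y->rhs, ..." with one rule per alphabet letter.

A->B, B->CC, C->AB

  step 2 ⇒ step 3: CCABABCCBCC ⇒ AB·AB·B·CC·B·CC·AB·AB·CC·AB·AB
    A ↦ B
    B ↦ CC
    C ↦ AB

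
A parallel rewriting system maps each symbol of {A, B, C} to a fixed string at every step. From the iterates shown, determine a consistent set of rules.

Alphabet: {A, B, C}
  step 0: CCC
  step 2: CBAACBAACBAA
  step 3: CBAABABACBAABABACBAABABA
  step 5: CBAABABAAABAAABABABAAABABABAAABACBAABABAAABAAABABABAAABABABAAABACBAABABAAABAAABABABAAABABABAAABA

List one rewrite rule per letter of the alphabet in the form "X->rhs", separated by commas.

  step 2 ⇒ step 3: CBAACBAACBAA ⇒ CB·AA·BA·BA·CB·AA·BA·BA·CB·AA·BA·BA
    A ↦ BA
    B ↦ AA
    C ↦ CB

A->BA, B->AA, C->CB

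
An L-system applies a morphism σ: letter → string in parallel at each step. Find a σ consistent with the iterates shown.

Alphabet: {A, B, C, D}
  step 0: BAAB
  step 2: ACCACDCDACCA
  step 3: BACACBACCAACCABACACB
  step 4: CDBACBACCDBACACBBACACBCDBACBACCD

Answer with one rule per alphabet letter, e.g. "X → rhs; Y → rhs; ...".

  step 3 ⇒ step 4: BACACBACCAACCABACACB ⇒ CD·B·AC·B·AC·CD·B·AC·AC·B·B·AC·AC·B·CD·B·AC·B·AC·CD
    A ↦ B
    B ↦ CD
    C ↦ AC
  step 2 ⇒ step 3: ACCACDCDACCA ⇒ B·AC·AC·B·AC·CA·AC·CA·B·AC·AC·B
    D ↦ CA

A->B, B->CD, C->AC, D->CA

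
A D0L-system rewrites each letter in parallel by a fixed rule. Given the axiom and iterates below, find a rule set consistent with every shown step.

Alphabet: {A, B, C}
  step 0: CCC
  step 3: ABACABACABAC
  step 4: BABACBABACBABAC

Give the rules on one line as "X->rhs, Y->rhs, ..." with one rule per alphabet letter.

  step 3 ⇒ step 4: ABACABACABAC ⇒ B·A·B·AC·B·A·B·AC·B·A·B·AC
    A ↦ B
    B ↦ A
    C ↦ AC

A->B, B->A, C->AC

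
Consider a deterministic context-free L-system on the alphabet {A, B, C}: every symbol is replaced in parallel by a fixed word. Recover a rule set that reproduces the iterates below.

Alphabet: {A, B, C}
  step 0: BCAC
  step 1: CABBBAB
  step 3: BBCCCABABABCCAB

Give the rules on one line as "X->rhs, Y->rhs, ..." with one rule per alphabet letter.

A->BB, B->C, C->AB

  step 0 ⇒ step 1: BCAC ⇒ C·AB·BB·AB
    A ↦ BB
    B ↦ C
    C ↦ AB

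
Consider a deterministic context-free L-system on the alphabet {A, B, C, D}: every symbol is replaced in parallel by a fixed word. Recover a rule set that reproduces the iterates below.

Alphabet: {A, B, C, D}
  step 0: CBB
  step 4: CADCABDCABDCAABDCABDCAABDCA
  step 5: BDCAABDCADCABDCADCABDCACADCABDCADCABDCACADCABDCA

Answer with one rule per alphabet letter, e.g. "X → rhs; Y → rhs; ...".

A->CA, B->DC, C->BD, D->A

  step 4 ⇒ step 5: CADCABDCABDCAABDCABDCAABDCA ⇒ BD·CA·A·BD·CA·DC·A·BD·CA·DC·A·BD·CA·CA·DC·A·BD·CA·DC·A·BD·CA·CA·DC·A·BD·CA
    A ↦ CA
    B ↦ DC
    C ↦ BD
    D ↦ A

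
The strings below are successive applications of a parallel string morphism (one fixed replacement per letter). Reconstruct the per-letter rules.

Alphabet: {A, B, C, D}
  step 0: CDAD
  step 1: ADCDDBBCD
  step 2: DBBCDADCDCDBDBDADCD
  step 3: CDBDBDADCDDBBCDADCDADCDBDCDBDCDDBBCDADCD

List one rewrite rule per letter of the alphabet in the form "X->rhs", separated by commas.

A->DBB, B->BD, C->AD, D->CD

  step 2 ⇒ step 3: DBBCDADCDCDBDBDADCD ⇒ CD·BD·BD·AD·CD·DBB·CD·AD·CD·AD·CD·BD·CD·BD·CD·DBB·CD·AD·CD
    A ↦ DBB
    B ↦ BD
    C ↦ AD
    D ↦ CD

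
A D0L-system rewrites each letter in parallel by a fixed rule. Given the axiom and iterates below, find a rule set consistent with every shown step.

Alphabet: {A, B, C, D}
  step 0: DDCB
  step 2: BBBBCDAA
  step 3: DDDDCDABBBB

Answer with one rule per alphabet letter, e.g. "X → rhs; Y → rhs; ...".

A->BB, B->D, C->CD, D->A

  step 2 ⇒ step 3: BBBBCDAA ⇒ D·D·D·D·CD·A·BB·BB
    A ↦ BB
    B ↦ D
    C ↦ CD
    D ↦ A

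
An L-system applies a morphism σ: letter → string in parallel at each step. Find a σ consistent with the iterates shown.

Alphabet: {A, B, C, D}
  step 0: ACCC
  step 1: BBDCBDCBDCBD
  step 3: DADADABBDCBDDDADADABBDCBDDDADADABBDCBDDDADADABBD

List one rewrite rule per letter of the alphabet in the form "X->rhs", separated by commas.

  step 0 ⇒ step 1: ACCC ⇒ BBD·CBD·CBD·CBD
    A ↦ BBD
    C ↦ CBD
    B ↦ D  (constrained at step 1)
    D ↦ DA  (constrained at step 1)

A->BBD, B->D, C->CBD, D->DA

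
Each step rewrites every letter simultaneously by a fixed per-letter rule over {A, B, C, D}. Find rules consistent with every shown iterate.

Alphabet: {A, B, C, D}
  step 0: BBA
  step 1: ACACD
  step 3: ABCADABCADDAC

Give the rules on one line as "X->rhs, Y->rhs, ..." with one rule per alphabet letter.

  step 0 ⇒ step 1: BBA ⇒ AC·AC·D
    A ↦ D
    B ↦ AC
    C ↦ CA  (constrained at step 1)
    D ↦ AB  (constrained at step 1)

A->D, B->AC, C->CA, D->AB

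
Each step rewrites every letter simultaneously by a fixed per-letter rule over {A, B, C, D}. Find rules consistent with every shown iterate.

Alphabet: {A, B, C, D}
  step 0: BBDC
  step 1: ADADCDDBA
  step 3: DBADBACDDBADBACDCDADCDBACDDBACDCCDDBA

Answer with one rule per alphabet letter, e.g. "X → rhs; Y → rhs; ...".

  step 0 ⇒ step 1: BBDC ⇒ AD·AD·CD·DBA
    B ↦ AD
    C ↦ DBA
    D ↦ CD
    A ↦ C  (constrained at step 1)

A->C, B->AD, C->DBA, D->CD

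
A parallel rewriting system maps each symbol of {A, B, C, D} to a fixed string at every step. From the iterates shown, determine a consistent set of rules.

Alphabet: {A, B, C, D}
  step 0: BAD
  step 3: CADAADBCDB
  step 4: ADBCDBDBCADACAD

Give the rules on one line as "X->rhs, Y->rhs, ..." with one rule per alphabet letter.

A->DB, B->AD, C->A, D->C

  step 3 ⇒ step 4: CADAADBCDB ⇒ A·DB·C·DB·DB·C·AD·A·C·AD
    A ↦ DB
    B ↦ AD
    C ↦ A
    D ↦ C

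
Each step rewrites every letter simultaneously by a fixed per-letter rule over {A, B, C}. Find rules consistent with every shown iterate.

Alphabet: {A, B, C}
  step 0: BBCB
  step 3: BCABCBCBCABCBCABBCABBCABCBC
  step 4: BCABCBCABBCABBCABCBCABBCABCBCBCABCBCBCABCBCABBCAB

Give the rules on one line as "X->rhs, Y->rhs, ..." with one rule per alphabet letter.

A->C, B->BC, C->AB

  step 3 ⇒ step 4: BCABCBCBCABCBCABBCABBCABCBC ⇒ BC·AB·C·BC·AB·BC·AB·BC·AB·C·BC·AB·BC·AB·C·BC·BC·AB·C·BC·BC·AB·C·BC·AB·BC·AB
    A ↦ C
    B ↦ BC
    C ↦ AB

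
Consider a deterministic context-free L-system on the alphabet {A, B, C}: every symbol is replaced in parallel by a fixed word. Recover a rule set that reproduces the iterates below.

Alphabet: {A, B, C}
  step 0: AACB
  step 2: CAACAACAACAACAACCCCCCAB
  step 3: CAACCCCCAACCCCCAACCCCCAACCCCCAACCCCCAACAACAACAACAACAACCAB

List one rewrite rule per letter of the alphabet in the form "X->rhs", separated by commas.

A->CC, B->AB, C->CAA

  step 2 ⇒ step 3: CAACAACAACAACAACCCCCCAB ⇒ CAA·CC·CC·CAA·CC·CC·CAA·CC·CC·CAA·CC·CC·CAA·CC·CC·CAA·CAA·CAA·CAA·CAA·CAA·CC·AB
    A ↦ CC
    B ↦ AB
    C ↦ CAA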